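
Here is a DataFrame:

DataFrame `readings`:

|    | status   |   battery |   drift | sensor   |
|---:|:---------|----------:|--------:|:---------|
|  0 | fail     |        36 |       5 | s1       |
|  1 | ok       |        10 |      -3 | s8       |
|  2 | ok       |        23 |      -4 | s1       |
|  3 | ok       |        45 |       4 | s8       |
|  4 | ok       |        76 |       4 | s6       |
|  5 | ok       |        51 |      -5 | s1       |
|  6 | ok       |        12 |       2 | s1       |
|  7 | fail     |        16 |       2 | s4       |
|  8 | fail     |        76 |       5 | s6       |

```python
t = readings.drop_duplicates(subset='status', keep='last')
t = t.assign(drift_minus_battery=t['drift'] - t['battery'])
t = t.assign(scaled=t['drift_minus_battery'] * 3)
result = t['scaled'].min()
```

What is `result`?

drop duplicate status (keep=last):
  status  battery  drift sensor
6     ok       12      2     s1
8   fail       76      5     s6
add column drift_minus_battery = t['drift'] - t['battery']:
  status  battery  drift sensor  drift_minus_battery
6     ok       12      2     s1                  -10
8   fail       76      5     s6                  -71
add column scaled = t['drift_minus_battery'] * 3:
  status  battery  drift sensor  drift_minus_battery  scaled
6     ok       12      2     s1                  -10     -30
8   fail       76      5     s6                  -71    -213
Hence -213.

-213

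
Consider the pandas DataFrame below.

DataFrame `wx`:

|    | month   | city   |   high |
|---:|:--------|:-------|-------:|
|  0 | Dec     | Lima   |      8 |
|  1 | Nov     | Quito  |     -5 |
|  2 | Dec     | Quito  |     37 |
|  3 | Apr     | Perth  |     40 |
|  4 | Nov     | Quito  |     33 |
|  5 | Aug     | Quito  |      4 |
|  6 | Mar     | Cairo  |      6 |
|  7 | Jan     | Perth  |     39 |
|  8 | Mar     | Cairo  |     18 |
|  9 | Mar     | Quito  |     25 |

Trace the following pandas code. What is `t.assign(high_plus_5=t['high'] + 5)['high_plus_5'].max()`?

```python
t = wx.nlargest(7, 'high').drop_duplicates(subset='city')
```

45

take 7 rows with largest high:
  month   city  high
3   Apr  Perth    40
7   Jan  Perth    39
2   Dec  Quito    37
4   Nov  Quito    33
9   Mar  Quito    25
8   Mar  Cairo    18
0   Dec   Lima     8
drop duplicate city (keep=first):
  month   city  high
3   Apr  Perth    40
2   Dec  Quito    37
8   Mar  Cairo    18
0   Dec   Lima     8
add column high_plus_5 = t['high'] + 5:
  month   city  high  high_plus_5
3   Apr  Perth    40           45
2   Dec  Quito    37           42
8   Mar  Cairo    18           23
0   Dec   Lima     8           13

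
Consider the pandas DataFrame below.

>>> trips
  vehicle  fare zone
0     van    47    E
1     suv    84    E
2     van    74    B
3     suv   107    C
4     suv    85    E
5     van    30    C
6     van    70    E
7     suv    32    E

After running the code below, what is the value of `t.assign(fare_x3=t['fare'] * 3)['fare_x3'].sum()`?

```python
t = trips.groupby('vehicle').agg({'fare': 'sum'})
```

1587

group by vehicle, sum of fare:
         fare
vehicle      
suv       308
van       221
add column fare_x3 = t['fare'] * 3:
         fare  fare_x3
vehicle               
suv       308      924
van       221      663
Hence 1587.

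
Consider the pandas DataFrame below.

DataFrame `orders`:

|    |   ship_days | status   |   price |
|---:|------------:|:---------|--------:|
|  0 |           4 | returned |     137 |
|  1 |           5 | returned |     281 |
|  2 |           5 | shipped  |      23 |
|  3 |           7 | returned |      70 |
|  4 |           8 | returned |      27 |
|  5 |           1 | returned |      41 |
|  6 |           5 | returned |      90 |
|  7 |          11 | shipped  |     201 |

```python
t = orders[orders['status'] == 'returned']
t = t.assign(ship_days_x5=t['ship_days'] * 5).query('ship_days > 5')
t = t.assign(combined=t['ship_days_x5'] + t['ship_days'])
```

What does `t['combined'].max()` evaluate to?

48

filter rows where status == 'returned':
   ship_days    status  price
0          4  returned    137
1          5  returned    281
3          7  returned     70
4          8  returned     27
5          1  returned     41
6          5  returned     90
add column ship_days_x5 = t['ship_days'] * 5:
   ship_days    status  price  ship_days_x5
0          4  returned    137            20
1          5  returned    281            25
3          7  returned     70            35
4          8  returned     27            40
5          1  returned     41             5
6          5  returned     90            25
filter rows where ship_days > 5:
   ship_days    status  price  ship_days_x5
3          7  returned     70            35
4          8  returned     27            40
add column combined = t['ship_days_x5'] + t['ship_days']:
   ship_days    status  price  ship_days_x5  combined
3          7  returned     70            35        42
4          8  returned     27            40        48
So max() = 48.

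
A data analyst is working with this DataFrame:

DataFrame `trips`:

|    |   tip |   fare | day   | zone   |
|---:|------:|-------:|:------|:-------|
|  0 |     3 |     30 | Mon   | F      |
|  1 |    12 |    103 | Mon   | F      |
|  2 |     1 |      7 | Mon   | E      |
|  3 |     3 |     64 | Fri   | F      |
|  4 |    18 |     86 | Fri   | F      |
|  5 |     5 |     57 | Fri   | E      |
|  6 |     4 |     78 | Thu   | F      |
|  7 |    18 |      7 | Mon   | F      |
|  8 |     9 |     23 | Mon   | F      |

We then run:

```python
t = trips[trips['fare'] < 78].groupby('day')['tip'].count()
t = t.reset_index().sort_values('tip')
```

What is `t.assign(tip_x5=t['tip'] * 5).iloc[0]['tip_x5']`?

10

filter rows where fare < 78:
   tip  fare  day zone
0    3    30  Mon    F
2    1     7  Mon    E
3    3    64  Fri    F
5    5    57  Fri    E
7   18     7  Mon    F
8    9    23  Mon    F
group by day, count of tip:
day
Fri    2
Mon    4
Name: tip, dtype: int64
reset_index():
   day  tip
0  Fri    2
1  Mon    4
sort by tip:
   day  tip
0  Fri    2
1  Mon    4
add column tip_x5 = t['tip'] * 5:
   day  tip  tip_x5
0  Fri    2      10
1  Mon    4      20
The value at position 0, column 'tip_x5' is 10.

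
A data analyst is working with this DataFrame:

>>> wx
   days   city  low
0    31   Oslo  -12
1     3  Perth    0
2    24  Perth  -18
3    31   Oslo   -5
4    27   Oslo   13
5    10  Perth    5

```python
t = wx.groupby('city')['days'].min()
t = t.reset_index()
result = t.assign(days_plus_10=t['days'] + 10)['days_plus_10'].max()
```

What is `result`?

group by city, min of days:
city
Oslo     27
Perth     3
Name: days, dtype: int64
reset_index():
    city  days
0   Oslo    27
1  Perth     3
add column days_plus_10 = t['days'] + 10:
    city  days  days_plus_10
0   Oslo    27            37
1  Perth     3            13
Finally, max of column 'days_plus_10' = 37.

37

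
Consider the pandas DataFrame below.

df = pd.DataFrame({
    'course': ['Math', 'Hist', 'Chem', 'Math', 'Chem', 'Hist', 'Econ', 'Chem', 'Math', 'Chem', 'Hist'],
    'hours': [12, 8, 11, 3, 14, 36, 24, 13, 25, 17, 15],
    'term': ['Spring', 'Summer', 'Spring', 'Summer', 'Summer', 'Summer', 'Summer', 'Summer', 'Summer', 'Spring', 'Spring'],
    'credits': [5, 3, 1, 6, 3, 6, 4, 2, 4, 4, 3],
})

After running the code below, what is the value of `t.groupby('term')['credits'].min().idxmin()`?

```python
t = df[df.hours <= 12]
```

Spring

filter rows where hours <= 12:
  course  hours    term  credits
0   Math     12  Spring        5
1   Hist      8  Summer        3
2   Chem     11  Spring        1
3   Math      3  Summer        6
group by term, min of credits:
term
Spring    1
Summer    3
Name: credits, dtype: int64
Reading off the label with the smallest value, we get Spring.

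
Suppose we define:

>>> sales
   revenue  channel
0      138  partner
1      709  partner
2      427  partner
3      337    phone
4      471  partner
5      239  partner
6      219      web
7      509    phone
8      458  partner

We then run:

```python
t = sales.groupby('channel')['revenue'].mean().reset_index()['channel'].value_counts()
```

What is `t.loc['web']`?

group by channel, mean of revenue:
channel
partner    407.0
phone      423.0
web        219.0
Name: revenue, dtype: float64
reset_index():
   channel  revenue
0  partner    407.0
1    phone    423.0
2      web    219.0
value_counts of channel:
channel
partner    1
phone      1
web        1
Name: count, dtype: int64

1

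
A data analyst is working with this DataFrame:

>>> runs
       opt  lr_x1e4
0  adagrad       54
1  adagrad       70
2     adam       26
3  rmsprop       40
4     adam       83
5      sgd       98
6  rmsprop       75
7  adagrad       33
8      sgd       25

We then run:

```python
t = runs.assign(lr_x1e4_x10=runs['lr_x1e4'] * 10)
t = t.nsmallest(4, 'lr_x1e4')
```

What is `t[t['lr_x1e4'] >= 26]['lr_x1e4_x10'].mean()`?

330.0

add column lr_x1e4_x10 = runs['lr_x1e4'] * 10:
       opt  lr_x1e4  lr_x1e4_x10
0  adagrad       54          540
1  adagrad       70          700
2     adam       26          260
3  rmsprop       40          400
4     adam       83          830
5      sgd       98          980
6  rmsprop       75          750
7  adagrad       33          330
8      sgd       25          250
take 4 rows with smallest lr_x1e4:
       opt  lr_x1e4  lr_x1e4_x10
8      sgd       25          250
2     adam       26          260
7  adagrad       33          330
3  rmsprop       40          400
filter rows where lr_x1e4 >= 26:
       opt  lr_x1e4  lr_x1e4_x10
2     adam       26          260
7  adagrad       33          330
3  rmsprop       40          400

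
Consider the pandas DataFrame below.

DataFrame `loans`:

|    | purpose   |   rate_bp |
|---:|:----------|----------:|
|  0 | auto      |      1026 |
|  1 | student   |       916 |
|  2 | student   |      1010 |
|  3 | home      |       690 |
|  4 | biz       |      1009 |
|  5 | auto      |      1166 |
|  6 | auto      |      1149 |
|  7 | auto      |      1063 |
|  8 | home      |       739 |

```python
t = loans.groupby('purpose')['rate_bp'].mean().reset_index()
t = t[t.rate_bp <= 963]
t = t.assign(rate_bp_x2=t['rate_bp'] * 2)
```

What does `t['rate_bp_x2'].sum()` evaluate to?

group by purpose, mean of rate_bp:
purpose
auto       1101.0
biz        1009.0
home        714.5
student     963.0
Name: rate_bp, dtype: float64
reset_index():
   purpose  rate_bp
0     auto   1101.0
1      biz   1009.0
2     home    714.5
3  student    963.0
filter rows where rate_bp <= 963:
   purpose  rate_bp
2     home    714.5
3  student    963.0
add column rate_bp_x2 = t['rate_bp'] * 2:
   purpose  rate_bp  rate_bp_x2
2     home    714.5      1429.0
3  student    963.0      1926.0

3355.0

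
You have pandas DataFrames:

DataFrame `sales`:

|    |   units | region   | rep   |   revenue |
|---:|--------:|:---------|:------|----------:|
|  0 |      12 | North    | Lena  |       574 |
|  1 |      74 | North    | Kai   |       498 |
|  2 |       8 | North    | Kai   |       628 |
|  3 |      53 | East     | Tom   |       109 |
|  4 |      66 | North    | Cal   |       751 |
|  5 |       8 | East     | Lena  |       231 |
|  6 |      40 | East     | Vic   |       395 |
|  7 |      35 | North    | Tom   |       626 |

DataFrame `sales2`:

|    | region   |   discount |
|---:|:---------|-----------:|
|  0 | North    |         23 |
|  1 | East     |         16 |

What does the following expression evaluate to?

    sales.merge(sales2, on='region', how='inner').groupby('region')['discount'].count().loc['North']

5

merge on 'region' (how='inner') → 8 rows:
   units region   rep  revenue  discount
0     12  North  Lena      574        23
1     74  North   Kai      498        23
2      8  North   Kai      628        23
3     53   East   Tom      109        16
4     66  North   Cal      751        23
5      8   East  Lena      231        16
6     40   East   Vic      395        16
7     35  North   Tom      626        23
group by region, count of discount:
region
East     3
North    5
Name: discount, dtype: int64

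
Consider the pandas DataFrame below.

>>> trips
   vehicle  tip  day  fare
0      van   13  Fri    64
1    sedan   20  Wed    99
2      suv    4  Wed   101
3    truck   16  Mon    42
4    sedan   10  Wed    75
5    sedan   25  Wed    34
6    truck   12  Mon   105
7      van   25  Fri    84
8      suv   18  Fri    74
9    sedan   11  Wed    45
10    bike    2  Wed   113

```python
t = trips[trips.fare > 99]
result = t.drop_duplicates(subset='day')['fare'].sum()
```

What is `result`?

206

filter rows where fare > 99:
   vehicle  tip  day  fare
2      suv    4  Wed   101
6    truck   12  Mon   105
10    bike    2  Wed   113
drop duplicate day (keep=first):
  vehicle  tip  day  fare
2     suv    4  Wed   101
6   truck   12  Mon   105
So sum() = 206.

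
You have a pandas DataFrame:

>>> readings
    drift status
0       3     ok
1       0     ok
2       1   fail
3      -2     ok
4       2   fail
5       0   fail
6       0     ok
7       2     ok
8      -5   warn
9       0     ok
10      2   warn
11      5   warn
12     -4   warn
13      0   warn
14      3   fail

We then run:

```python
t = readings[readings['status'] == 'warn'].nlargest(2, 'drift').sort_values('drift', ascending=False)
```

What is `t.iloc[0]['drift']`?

filter rows where status == 'warn':
    drift status
8      -5   warn
10      2   warn
11      5   warn
12     -4   warn
13      0   warn
take 2 rows with largest drift:
    drift status
11      5   warn
10      2   warn
sort by drift descending:
    drift status
11      5   warn
10      2   warn
The value at position 0, column 'drift' is 5.

5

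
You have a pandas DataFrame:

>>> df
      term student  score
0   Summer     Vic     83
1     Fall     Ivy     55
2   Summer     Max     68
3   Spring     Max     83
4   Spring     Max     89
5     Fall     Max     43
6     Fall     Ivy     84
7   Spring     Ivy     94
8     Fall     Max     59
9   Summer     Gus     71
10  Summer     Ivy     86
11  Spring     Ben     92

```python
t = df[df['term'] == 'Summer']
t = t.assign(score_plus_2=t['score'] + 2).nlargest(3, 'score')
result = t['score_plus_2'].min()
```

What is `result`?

filter rows where term == 'Summer':
      term student  score
0   Summer     Vic     83
2   Summer     Max     68
9   Summer     Gus     71
10  Summer     Ivy     86
add column score_plus_2 = t['score'] + 2:
      term student  score  score_plus_2
0   Summer     Vic     83            85
2   Summer     Max     68            70
9   Summer     Gus     71            73
10  Summer     Ivy     86            88
take 3 rows with largest score:
      term student  score  score_plus_2
10  Summer     Ivy     86            88
0   Summer     Vic     83            85
9   Summer     Gus     71            73

73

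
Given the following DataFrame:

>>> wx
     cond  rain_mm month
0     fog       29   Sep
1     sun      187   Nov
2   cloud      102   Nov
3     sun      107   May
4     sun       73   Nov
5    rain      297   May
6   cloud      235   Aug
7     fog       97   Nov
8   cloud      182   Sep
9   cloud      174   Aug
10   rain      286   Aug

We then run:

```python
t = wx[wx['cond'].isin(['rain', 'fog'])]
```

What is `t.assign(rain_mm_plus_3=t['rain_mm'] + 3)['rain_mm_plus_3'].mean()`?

filter rows where cond in ['rain', 'fog']:
    cond  rain_mm month
0    fog       29   Sep
5   rain      297   May
7    fog       97   Nov
10  rain      286   Aug
add column rain_mm_plus_3 = t['rain_mm'] + 3:
    cond  rain_mm month  rain_mm_plus_3
0    fog       29   Sep              32
5   rain      297   May             300
7    fog       97   Nov             100
10  rain      286   Aug             289
Taking the mean of column 'rain_mm_plus_3' gives 180.25.

180.25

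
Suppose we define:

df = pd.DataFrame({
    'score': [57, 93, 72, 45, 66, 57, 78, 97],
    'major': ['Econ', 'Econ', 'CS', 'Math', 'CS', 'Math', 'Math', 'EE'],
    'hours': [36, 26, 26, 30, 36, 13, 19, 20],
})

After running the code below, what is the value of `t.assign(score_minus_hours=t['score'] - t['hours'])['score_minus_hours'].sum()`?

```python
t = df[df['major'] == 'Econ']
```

88

filter rows where major == 'Econ':
   score major  hours
0     57  Econ     36
1     93  Econ     26
add column score_minus_hours = t['score'] - t['hours']:
   score major  hours  score_minus_hours
0     57  Econ     36                 21
1     93  Econ     26                 67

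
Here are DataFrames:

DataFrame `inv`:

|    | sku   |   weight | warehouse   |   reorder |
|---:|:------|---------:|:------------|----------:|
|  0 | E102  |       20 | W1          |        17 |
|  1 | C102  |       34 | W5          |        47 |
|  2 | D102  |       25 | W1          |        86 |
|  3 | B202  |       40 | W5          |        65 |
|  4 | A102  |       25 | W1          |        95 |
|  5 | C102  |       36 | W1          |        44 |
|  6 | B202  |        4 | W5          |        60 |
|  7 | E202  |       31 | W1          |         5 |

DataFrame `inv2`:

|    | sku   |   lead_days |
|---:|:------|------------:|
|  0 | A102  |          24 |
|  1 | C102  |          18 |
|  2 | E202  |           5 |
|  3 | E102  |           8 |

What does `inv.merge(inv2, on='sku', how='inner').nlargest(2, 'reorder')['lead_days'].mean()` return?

merge on 'sku' (how='inner') → 5 rows:
    sku  weight warehouse  reorder  lead_days
0  E102      20        W1       17          8
1  C102      34        W5       47         18
2  A102      25        W1       95         24
3  C102      36        W1       44         18
4  E202      31        W1        5          5
take 2 rows with largest reorder:
    sku  weight warehouse  reorder  lead_days
2  A102      25        W1       95         24
1  C102      34        W5       47         18
Finally, mean of column 'lead_days' = 21.0.

21.0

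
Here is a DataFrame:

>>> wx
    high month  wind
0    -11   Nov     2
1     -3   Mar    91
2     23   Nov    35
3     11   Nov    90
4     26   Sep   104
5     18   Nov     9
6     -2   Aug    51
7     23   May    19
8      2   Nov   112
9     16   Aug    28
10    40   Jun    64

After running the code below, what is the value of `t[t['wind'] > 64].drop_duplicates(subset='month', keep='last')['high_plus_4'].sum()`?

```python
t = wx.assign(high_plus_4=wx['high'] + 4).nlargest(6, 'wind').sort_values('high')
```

add column high_plus_4 = wx['high'] + 4:
    high month  wind  high_plus_4
0    -11   Nov     2           -7
1     -3   Mar    91            1
2     23   Nov    35           27
3     11   Nov    90           15
4     26   Sep   104           30
5     18   Nov     9           22
6     -2   Aug    51            2
7     23   May    19           27
8      2   Nov   112            6
9     16   Aug    28           20
10    40   Jun    64           44
take 6 rows with largest wind:
    high month  wind  high_plus_4
8      2   Nov   112            6
4     26   Sep   104           30
1     -3   Mar    91            1
3     11   Nov    90           15
10    40   Jun    64           44
6     -2   Aug    51            2
sort by high:
    high month  wind  high_plus_4
1     -3   Mar    91            1
6     -2   Aug    51            2
8      2   Nov   112            6
3     11   Nov    90           15
4     26   Sep   104           30
10    40   Jun    64           44
filter rows where wind > 64:
   high month  wind  high_plus_4
1    -3   Mar    91            1
8     2   Nov   112            6
3    11   Nov    90           15
4    26   Sep   104           30
drop duplicate month (keep=last):
   high month  wind  high_plus_4
1    -3   Mar    91            1
3    11   Nov    90           15
4    26   Sep   104           30

46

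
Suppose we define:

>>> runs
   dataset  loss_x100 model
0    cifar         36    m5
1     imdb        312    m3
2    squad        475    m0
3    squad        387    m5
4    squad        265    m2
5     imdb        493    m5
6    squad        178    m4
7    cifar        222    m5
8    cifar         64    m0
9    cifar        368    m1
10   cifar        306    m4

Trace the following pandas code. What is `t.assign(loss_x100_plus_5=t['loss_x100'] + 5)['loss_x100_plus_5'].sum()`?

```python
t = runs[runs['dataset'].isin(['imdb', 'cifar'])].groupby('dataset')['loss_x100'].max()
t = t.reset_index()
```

filter rows where dataset in ['imdb', 'cifar']:
   dataset  loss_x100 model
0    cifar         36    m5
1     imdb        312    m3
5     imdb        493    m5
7    cifar        222    m5
8    cifar         64    m0
9    cifar        368    m1
10   cifar        306    m4
group by dataset, max of loss_x100:
dataset
cifar    368
imdb     493
Name: loss_x100, dtype: int64
reset_index():
  dataset  loss_x100
0   cifar        368
1    imdb        493
add column loss_x100_plus_5 = t['loss_x100'] + 5:
  dataset  loss_x100  loss_x100_plus_5
0   cifar        368               373
1    imdb        493               498
Taking the sum of column 'loss_x100_plus_5' gives 871.

871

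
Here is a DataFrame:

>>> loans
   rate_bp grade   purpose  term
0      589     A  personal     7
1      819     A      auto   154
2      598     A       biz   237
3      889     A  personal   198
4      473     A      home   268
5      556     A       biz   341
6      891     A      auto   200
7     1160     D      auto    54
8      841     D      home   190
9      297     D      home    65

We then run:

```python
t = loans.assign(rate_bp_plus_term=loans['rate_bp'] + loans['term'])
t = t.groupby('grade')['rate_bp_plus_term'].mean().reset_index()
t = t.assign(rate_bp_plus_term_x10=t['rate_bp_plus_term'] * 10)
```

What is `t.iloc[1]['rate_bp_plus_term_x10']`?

8690.0

add column rate_bp_plus_term = loans['rate_bp'] + loans['term']:
   rate_bp grade   purpose  term  rate_bp_plus_term
0      589     A  personal     7                596
1      819     A      auto   154                973
2      598     A       biz   237                835
3      889     A  personal   198               1087
4      473     A      home   268                741
5      556     A       biz   341                897
6      891     A      auto   200               1091
7     1160     D      auto    54               1214
8      841     D      home   190               1031
9      297     D      home    65                362
group by grade, mean of rate_bp_plus_term:
grade
A    888.571429
D    869.000000
Name: rate_bp_plus_term, dtype: float64
reset_index():
  grade  rate_bp_plus_term
0     A         888.571429
1     D         869.000000
add column rate_bp_plus_term_x10 = t['rate_bp_plus_term'] * 10:
  grade  rate_bp_plus_term  rate_bp_plus_term_x10
0     A         888.571429            8885.714286
1     D         869.000000            8690.000000
Hence 8690.0.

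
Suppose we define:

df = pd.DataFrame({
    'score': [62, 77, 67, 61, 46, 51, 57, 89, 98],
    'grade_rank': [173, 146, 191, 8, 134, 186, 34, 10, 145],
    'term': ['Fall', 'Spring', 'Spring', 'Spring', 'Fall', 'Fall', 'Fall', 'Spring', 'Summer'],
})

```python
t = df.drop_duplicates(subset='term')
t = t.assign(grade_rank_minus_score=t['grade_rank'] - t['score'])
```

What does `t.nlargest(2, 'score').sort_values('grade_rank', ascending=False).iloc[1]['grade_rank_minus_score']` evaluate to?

drop duplicate term (keep=first):
   score  grade_rank    term
0     62         173    Fall
1     77         146  Spring
8     98         145  Summer
add column grade_rank_minus_score = t['grade_rank'] - t['score']:
   score  grade_rank    term  grade_rank_minus_score
0     62         173    Fall                     111
1     77         146  Spring                      69
8     98         145  Summer                      47
take 2 rows with largest score:
   score  grade_rank    term  grade_rank_minus_score
8     98         145  Summer                      47
1     77         146  Spring                      69
sort by grade_rank descending:
   score  grade_rank    term  grade_rank_minus_score
1     77         146  Spring                      69
8     98         145  Summer                      47

47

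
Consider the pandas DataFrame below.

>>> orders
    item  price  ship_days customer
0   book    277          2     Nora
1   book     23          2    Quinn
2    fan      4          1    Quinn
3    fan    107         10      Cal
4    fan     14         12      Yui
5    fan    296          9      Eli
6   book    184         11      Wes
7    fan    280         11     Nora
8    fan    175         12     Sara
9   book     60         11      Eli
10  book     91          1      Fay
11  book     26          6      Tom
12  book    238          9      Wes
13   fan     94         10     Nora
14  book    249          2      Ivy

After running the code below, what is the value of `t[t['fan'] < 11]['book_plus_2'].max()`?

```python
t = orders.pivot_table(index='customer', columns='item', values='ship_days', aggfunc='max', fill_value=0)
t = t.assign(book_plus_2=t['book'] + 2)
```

13

pivot: rows=customer, cols=item, max(ship_days):
item      book  fan
customer           
Cal          0   10
Eli         11    9
Fay          1    0
Ivy          2    0
Nora         2   11
Quinn        2    1
Sara         0   12
Tom          6    0
Wes         11    0
Yui          0   12
add column book_plus_2 = t['book'] + 2:
item      book  fan  book_plus_2
customer                        
Cal          0   10            2
Eli         11    9           13
Fay          1    0            3
Ivy          2    0            4
Nora         2   11            4
Quinn        2    1            4
Sara         0   12            2
Tom          6    0            8
Wes         11    0           13
Yui          0   12            2
filter rows where fan < 11:
item      book  fan  book_plus_2
customer                        
Cal          0   10            2
Eli         11    9           13
Fay          1    0            3
Ivy          2    0            4
Quinn        2    1            4
Tom          6    0            8
Wes         11    0           13
Finally, max of column 'book_plus_2' = 13.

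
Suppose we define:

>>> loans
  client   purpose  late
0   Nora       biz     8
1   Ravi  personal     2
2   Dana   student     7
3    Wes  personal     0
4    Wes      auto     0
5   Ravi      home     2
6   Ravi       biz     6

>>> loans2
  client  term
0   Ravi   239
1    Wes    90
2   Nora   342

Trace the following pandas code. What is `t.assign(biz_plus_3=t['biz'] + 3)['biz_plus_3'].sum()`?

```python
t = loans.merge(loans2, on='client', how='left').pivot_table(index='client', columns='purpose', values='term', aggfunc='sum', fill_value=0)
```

593.0

merge on 'client' (how='left') → 7 rows:
  client   purpose  late   term
0   Nora       biz     8  342.0
1   Ravi  personal     2  239.0
2   Dana   student     7    NaN
3    Wes  personal     0   90.0
4    Wes      auto     0   90.0
5   Ravi      home     2  239.0
6   Ravi       biz     6  239.0
pivot: rows=client, cols=purpose, sum(term):
purpose  auto    biz   home  personal  student
client                                        
Dana      0.0    0.0    0.0       0.0      0.0
Nora      0.0  342.0    0.0       0.0      0.0
Ravi      0.0  239.0  239.0     239.0      0.0
Wes      90.0    0.0    0.0      90.0      0.0
add column biz_plus_3 = t['biz'] + 3:
purpose  auto    biz   home  personal  student  biz_plus_3
client                                                    
Dana      0.0    0.0    0.0       0.0      0.0         3.0
Nora      0.0  342.0    0.0       0.0      0.0       345.0
Ravi      0.0  239.0  239.0     239.0      0.0       242.0
Wes      90.0    0.0    0.0      90.0      0.0         3.0
The sum of column 'biz_plus_3' is 593.0.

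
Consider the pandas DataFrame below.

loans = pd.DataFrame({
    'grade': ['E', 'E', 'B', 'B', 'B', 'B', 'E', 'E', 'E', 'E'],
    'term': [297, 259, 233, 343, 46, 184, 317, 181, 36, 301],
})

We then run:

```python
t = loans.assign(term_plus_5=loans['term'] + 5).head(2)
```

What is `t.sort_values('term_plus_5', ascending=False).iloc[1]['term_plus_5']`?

264

add column term_plus_5 = loans['term'] + 5:
  grade  term  term_plus_5
0     E   297          302
1     E   259          264
2     B   233          238
3     B   343          348
4     B    46           51
5     B   184          189
6     E   317          322
7     E   181          186
8     E    36           41
9     E   301          306
take first 2 rows:
  grade  term  term_plus_5
0     E   297          302
1     E   259          264
sort by term_plus_5 descending:
  grade  term  term_plus_5
0     E   297          302
1     E   259          264
Then the value at position 1, column 'term_plus_5': 264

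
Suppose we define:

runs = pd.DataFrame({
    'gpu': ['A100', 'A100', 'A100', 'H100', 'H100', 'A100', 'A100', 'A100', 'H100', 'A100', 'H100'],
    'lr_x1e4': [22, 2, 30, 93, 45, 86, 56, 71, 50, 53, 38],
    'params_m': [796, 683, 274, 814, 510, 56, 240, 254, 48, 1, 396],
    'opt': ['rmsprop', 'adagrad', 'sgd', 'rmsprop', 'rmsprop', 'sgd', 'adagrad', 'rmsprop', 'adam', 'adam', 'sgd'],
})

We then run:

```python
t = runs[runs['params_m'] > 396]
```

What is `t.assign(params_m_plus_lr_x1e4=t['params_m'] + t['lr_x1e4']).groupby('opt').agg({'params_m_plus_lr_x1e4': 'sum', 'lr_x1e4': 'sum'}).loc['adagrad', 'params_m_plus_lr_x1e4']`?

685

filter rows where params_m > 396:
    gpu  lr_x1e4  params_m      opt
0  A100       22       796  rmsprop
1  A100        2       683  adagrad
3  H100       93       814  rmsprop
4  H100       45       510  rmsprop
add column params_m_plus_lr_x1e4 = t['params_m'] + t['lr_x1e4']:
    gpu  lr_x1e4  params_m      opt  params_m_plus_lr_x1e4
0  A100       22       796  rmsprop                    818
1  A100        2       683  adagrad                    685
3  H100       93       814  rmsprop                    907
4  H100       45       510  rmsprop                    555
group by opt: sum(params_m_plus_lr_x1e4), sum(lr_x1e4):
         params_m_plus_lr_x1e4  lr_x1e4
opt                                    
adagrad                    685        2
rmsprop                   2280      160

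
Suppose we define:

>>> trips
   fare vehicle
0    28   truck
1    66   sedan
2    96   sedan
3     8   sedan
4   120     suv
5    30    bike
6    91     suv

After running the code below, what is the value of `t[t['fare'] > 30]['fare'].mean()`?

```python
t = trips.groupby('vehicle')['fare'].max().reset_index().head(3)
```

108.0

group by vehicle, max of fare:
vehicle
bike      30
sedan     96
suv      120
truck     28
Name: fare, dtype: int64
reset_index():
  vehicle  fare
0    bike    30
1   sedan    96
2     suv   120
3   truck    28
take first 3 rows:
  vehicle  fare
0    bike    30
1   sedan    96
2     suv   120
filter rows where fare > 30:
  vehicle  fare
1   sedan    96
2     suv   120
Finally, mean of column 'fare' = 108.0.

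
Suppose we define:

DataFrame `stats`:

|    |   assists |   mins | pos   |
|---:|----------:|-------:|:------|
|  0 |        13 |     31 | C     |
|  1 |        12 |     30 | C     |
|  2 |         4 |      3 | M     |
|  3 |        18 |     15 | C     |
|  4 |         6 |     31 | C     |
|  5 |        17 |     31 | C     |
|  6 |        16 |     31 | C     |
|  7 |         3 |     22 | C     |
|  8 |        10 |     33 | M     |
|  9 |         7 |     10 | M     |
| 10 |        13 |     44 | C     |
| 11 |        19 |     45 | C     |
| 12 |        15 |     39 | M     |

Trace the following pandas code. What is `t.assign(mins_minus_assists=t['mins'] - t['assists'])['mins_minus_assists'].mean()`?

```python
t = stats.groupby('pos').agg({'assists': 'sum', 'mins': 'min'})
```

group by pos: sum(assists), min(mins):
     assists  mins
pos               
C        117    15
M         36     3
add column mins_minus_assists = t['mins'] - t['assists']:
     assists  mins  mins_minus_assists
pos                                   
C        117    15                -102
M         36     3                 -33

-67.5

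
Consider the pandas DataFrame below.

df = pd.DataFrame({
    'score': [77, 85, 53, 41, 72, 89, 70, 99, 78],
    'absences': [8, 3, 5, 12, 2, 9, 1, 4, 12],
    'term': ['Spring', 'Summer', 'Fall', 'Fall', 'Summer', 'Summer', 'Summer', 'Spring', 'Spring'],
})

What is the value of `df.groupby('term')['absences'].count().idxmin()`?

Fall

group by term, count of absences:
term
Fall      2
Spring    3
Summer    4
Name: absences, dtype: int64
label with the smallest value → Fall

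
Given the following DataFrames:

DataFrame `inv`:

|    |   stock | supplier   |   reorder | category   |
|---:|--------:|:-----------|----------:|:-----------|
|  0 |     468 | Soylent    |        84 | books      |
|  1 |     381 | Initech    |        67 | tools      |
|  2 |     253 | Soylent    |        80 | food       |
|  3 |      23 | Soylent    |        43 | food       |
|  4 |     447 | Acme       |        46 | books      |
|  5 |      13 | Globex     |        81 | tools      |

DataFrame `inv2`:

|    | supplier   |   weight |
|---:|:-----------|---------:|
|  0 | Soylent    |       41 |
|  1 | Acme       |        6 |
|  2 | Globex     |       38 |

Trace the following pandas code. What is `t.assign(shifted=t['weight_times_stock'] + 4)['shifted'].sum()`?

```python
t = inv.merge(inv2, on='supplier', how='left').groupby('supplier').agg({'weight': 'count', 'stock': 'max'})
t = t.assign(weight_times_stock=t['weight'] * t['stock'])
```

merge on 'supplier' (how='left') → 6 rows:
   stock supplier  reorder category  weight
0    468  Soylent       84    books    41.0
1    381  Initech       67    tools     NaN
2    253  Soylent       80     food    41.0
3     23  Soylent       43     food    41.0
4    447     Acme       46    books     6.0
5     13   Globex       81    tools    38.0
group by supplier: count(weight), max(stock):
          weight  stock
supplier               
Acme           1    447
Globex         1     13
Initech        0    381
Soylent        3    468
add column weight_times_stock = t['weight'] * t['stock']:
          weight  stock  weight_times_stock
supplier                                   
Acme           1    447                 447
Globex         1     13                  13
Initech        0    381                   0
Soylent        3    468                1404
add column shifted = t['weight_times_stock'] + 4:
          weight  stock  weight_times_stock  shifted
supplier                                            
Acme           1    447                 447      451
Globex         1     13                  13       17
Initech        0    381                   0        4
Soylent        3    468                1404     1408
Reading off the sum of column 'shifted', we get 1880.

1880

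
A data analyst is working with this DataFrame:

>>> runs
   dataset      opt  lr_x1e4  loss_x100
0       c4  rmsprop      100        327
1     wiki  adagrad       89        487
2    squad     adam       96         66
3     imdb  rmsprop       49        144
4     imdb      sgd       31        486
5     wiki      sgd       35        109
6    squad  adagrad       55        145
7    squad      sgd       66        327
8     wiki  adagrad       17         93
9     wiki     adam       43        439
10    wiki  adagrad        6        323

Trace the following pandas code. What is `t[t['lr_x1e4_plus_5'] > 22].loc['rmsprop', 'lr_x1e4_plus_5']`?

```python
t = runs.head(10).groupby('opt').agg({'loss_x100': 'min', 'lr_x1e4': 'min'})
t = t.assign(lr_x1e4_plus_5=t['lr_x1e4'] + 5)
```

take first 10 rows:
  dataset      opt  lr_x1e4  loss_x100
0      c4  rmsprop      100        327
1    wiki  adagrad       89        487
2   squad     adam       96         66
3    imdb  rmsprop       49        144
4    imdb      sgd       31        486
5    wiki      sgd       35        109
6   squad  adagrad       55        145
7   squad      sgd       66        327
8    wiki  adagrad       17         93
9    wiki     adam       43        439
group by opt: min(loss_x100), min(lr_x1e4):
         loss_x100  lr_x1e4
opt                        
adagrad         93       17
adam            66       43
rmsprop        144       49
sgd            109       31
add column lr_x1e4_plus_5 = t['lr_x1e4'] + 5:
         loss_x100  lr_x1e4  lr_x1e4_plus_5
opt                                        
adagrad         93       17              22
adam            66       43              48
rmsprop        144       49              54
sgd            109       31              36
filter rows where lr_x1e4_plus_5 > 22:
         loss_x100  lr_x1e4  lr_x1e4_plus_5
opt                                        
adam            66       43              48
rmsprop        144       49              54
sgd            109       31              36
Taking the value at row 'rmsprop', column 'lr_x1e4_plus_5' gives 54.

54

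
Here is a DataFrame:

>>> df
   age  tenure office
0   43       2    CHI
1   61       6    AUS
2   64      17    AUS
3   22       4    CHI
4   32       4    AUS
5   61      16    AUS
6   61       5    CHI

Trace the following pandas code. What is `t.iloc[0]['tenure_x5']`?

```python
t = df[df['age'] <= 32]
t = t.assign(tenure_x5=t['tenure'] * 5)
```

filter rows where age <= 32:
   age  tenure office
3   22       4    CHI
4   32       4    AUS
add column tenure_x5 = t['tenure'] * 5:
   age  tenure office  tenure_x5
3   22       4    CHI         20
4   32       4    AUS         20
So iloc[0]['tenure_x5'] = 20.

20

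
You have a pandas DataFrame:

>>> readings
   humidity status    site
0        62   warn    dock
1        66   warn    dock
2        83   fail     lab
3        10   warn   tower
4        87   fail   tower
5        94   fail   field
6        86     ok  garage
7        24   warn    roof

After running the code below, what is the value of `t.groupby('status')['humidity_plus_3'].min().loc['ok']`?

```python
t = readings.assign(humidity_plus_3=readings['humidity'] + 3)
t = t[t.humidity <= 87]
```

add column humidity_plus_3 = readings['humidity'] + 3:
   humidity status    site  humidity_plus_3
0        62   warn    dock               65
1        66   warn    dock               69
2        83   fail     lab               86
3        10   warn   tower               13
4        87   fail   tower               90
5        94   fail   field               97
6        86     ok  garage               89
7        24   warn    roof               27
filter rows where humidity <= 87:
   humidity status    site  humidity_plus_3
0        62   warn    dock               65
1        66   warn    dock               69
2        83   fail     lab               86
3        10   warn   tower               13
4        87   fail   tower               90
6        86     ok  garage               89
7        24   warn    roof               27
group by status, min of humidity_plus_3:
status
fail    86
ok      89
warn    13
Name: humidity_plus_3, dtype: int64
The value at index 'ok' is 89.

89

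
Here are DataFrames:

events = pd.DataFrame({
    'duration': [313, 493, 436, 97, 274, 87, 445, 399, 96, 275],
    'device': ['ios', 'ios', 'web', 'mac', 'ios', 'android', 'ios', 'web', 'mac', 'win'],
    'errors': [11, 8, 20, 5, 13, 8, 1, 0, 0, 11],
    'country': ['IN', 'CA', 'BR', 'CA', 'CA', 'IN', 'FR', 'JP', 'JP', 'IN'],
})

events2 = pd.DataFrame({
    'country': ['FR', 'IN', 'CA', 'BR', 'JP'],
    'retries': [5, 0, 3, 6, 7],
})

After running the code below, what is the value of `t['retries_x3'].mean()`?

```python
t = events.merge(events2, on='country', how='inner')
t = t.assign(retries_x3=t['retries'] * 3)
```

10.2

merge on 'country' (how='inner') → 10 rows:
   duration   device  errors country  retries
0       313      ios      11      IN        0
1       493      ios       8      CA        3
2       436      web      20      BR        6
3        97      mac       5      CA        3
4       274      ios      13      CA        3
5        87  android       8      IN        0
6       445      ios       1      FR        5
7       399      web       0      JP        7
8        96      mac       0      JP        7
9       275      win      11      IN        0
add column retries_x3 = t['retries'] * 3:
   duration   device  errors country  retries  retries_x3
0       313      ios      11      IN        0           0
1       493      ios       8      CA        3           9
2       436      web      20      BR        6          18
3        97      mac       5      CA        3           9
4       274      ios      13      CA        3           9
5        87  android       8      IN        0           0
6       445      ios       1      FR        5          15
7       399      web       0      JP        7          21
8        96      mac       0      JP        7          21
9       275      win      11      IN        0           0
mean of column 'retries_x3' → 10.2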